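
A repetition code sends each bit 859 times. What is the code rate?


Rate = k/n = 1/859

1/859


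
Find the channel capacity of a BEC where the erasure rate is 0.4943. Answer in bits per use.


C = 1 - epsilon = 1 - 0.4943 = 0.5057

0.5057 bits


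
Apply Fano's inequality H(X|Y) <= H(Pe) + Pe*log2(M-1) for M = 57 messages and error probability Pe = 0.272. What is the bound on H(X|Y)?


H(Pe) = -Pe*log2(Pe) - (1-Pe)*log2(1-Pe) = -0.272*log2(0.272) - 0.728*log2(0.728) = 0.510903 + 0.333416 = 0.8443. Pe*log2(M-1) = 0.272*log2(56) = 1.579601. Bound = H(Pe) + Pe*log2(M-1) = 0.510903 + 0.333416 + 1.579601 = 2.4239

2.4239 bits


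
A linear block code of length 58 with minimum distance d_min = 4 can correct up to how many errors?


Correction capability = floor((d-1)/2) = floor((4-1)/2) = 1

1 errors


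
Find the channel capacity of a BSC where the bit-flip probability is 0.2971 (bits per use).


H(p) = -p*log2(p) - (1-p)*log2(1-p) = -0.2971*log2(0.2971) - 0.7029*log2(0.7029) = 0.520216 + 0.357501 = 0.8777. C = 1 - H(p) = 1 - 0.8777 = 0.1223

0.1223 bits


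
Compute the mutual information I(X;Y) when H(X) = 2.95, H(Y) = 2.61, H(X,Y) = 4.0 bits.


I(X;Y) = H(X) + H(Y) - H(X,Y) = 2.95 + 2.61 - 4.0 = 1.56

1.56 bits


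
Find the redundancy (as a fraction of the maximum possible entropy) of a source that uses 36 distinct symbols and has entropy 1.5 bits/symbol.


H_max = log2(K) = log2(36) = 5.1699 bits/symbol. Redundancy = 1 - H/H_max = 1 - 1.5/5.1699 = 1 - 0.2901 = 0.7099

0.7099


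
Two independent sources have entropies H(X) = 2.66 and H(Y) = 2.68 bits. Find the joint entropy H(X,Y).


For independent variables, H(X,Y) = H(X) + H(Y) = 2.66 + 2.68 = 5.34

5.34 bits


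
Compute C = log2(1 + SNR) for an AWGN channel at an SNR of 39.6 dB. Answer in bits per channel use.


SNR_linear = 10^(39.6/10) = 9120.1084; C = log2(1 + SNR_linear) = log2(1 + 9120.1084) = 13.155

13.155 bits/channel use


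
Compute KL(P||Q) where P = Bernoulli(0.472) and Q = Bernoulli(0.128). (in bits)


KL = p*log2(p/q) + (1-p)*log2((1-p)/(1-q)) = 0.472*log2(0.472/0.128) + 0.528*log2(0.528/0.872) = 0.5064

0.5064 bits


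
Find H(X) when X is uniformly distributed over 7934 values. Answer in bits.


H = log2(n) = log2(7934) = 12.9538

12.9538 bits


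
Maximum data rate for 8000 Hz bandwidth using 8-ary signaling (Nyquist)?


Rate = 2 * B * log2(M) = 2 * 8000 * 3.0 = 48000.0

48000.0 bps


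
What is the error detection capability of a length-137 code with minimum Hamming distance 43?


Detection capability = d_min - 1 = 43 - 1 = 42

42 errors


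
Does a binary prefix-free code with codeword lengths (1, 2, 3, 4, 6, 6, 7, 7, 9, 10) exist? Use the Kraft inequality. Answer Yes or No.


Kraft sum = sum(2^(-l_i)) = 0.9873, need <= 1. Result: satisfied (a binary prefix-free code with these lengths exists)

Yes


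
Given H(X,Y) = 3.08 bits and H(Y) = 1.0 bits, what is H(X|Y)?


H(X|Y) = H(X,Y) - H(Y) = 3.08 - 1.0 = 2.08

2.08 bits


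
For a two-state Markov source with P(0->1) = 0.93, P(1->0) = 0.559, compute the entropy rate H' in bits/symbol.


Stationary distribution: pi_0 = p10/(p01+p10) = 0.3754, pi_1 = 0.6246. Entropy rate H' = pi_0*H(p01) + pi_1*H(p10) = 0.3754*0.3659 + 0.6246*0.9899 = 0.7557

0.7557 bits/symbol


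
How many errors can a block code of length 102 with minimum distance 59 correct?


Correction capability = floor((d-1)/2) = floor((59-1)/2) = 29

29 errors


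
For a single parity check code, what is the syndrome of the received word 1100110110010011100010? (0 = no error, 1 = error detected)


Syndrome = XOR of all bits = 1 XOR 1 XOR 0 XOR 0 XOR 1 XOR 1 XOR 0 XOR 1 XOR 1 XOR 0 XOR 0 XOR 1 XOR 0 XOR 0 XOR 1 XOR 1 XOR 1 XOR 0 XOR 0 XOR 0 XOR 1 XOR 0 = 1

1


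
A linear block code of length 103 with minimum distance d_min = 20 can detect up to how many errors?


Detection capability = d_min - 1 = 20 - 1 = 19

19 errors


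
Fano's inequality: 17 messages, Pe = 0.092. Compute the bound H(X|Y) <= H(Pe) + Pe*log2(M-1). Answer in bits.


H(Pe) = -Pe*log2(Pe) - (1-Pe)*log2(1-Pe) = -0.092*log2(0.092) - 0.908*log2(0.908) = 0.316684 + 0.126426 = 0.4431. Pe*log2(M-1) = 0.092*log2(16) = 0.368000. Bound = H(Pe) + Pe*log2(M-1) = 0.316684 + 0.126426 + 0.368000 = 0.8111

0.8111 bits


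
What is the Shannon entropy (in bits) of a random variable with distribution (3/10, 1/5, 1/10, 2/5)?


H = -sum(p_i * log2(p_i)). Terms: -(3/10)*log2(3/10) = 0.521090; -(1/5)*log2(1/5) = 0.464386; -(1/10)*log2(1/10) = 0.332193; -(2/5)*log2(2/5) = 0.528771. H = 0.521090 + 0.464386 + 0.332193 + 0.528771 = 1.8464

1.8464 bits


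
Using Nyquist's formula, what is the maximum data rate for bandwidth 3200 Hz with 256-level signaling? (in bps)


Rate = 2 * B * log2(M) = 2 * 3200 * 8.0 = 51200.0

51200.0 bps


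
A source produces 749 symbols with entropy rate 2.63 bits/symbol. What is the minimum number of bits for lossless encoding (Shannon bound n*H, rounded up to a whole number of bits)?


Minimum bits >= n * H = 749 * 2.63 = 1969.87, rounded up to a whole number of bits = 1970

1970 bits


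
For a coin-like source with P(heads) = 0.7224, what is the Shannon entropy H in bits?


H = -p*log2(p) - (1-p)*log2(1-p). -0.7224*log2(0.7224) = 0.338900; -0.2776*log2(0.2776) = 0.513260. H = 0.338900 + 0.513260 = 0.8522

0.8522 bits


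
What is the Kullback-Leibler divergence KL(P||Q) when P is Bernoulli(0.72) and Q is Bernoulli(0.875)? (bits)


KL = p*log2(p/q) + (1-p)*log2((1-p)/(1-q)) = 0.72*log2(0.72/0.875) + 0.28*log2(0.28/0.125) = 0.1233

0.1233 bits


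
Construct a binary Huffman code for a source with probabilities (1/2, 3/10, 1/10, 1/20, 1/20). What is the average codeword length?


Huffman construction (repeatedly merge the two least-probable nodes; each merge adds 1 bit to every symbol beneath it): 1/20 + 1/20 = 1/10; 1/10 + 1/10 = 1/5; 1/5 + 3/10 = 1/2; 1/2 + 1/2 = 1. Resulting codeword lengths (in the order the probabilities were given): (1, 2, 3, 4, 4). L_avg = sum(p_i * l_i) = 1/2*1 + 3/10*2 + 1/10*3 + 1/20*4 + 1/20*4 = 9/5 = 1.8

1.8 bits


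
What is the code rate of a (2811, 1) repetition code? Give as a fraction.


Rate = k/n = 1/2811

1/2811


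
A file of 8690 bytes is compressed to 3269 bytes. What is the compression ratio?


Ratio = original / compressed = 8690 / 3269 = 2.6583

2.6583


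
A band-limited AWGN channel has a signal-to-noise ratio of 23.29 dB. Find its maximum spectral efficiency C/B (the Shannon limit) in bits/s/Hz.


SNR_linear = 10^(23.29/10) = 213.3045; C/B = log2(1 + SNR_linear) = log2(1 + 213.3045) = 7.7435

7.7435 bits/s/Hz


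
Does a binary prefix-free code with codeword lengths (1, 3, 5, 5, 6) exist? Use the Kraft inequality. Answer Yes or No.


Kraft sum = sum(2^(-l_i)) = 0.7031, need <= 1. Result: satisfied (a binary prefix-free code with these lengths exists)

Yes


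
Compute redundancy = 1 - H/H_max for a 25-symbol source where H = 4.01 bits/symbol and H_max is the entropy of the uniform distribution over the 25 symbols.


H_max = log2(K) = log2(25) = 4.6439 bits/symbol. Redundancy = 1 - H/H_max = 1 - 4.01/4.6439 = 1 - 0.8635 = 0.1365

0.1365


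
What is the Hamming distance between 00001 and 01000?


Count differing positions: . ^ . . ^ = 2 differences

2


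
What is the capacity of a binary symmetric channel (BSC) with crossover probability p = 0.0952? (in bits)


H(p) = -p*log2(p) - (1-p)*log2(1-p) = -0.0952*log2(0.0952) - 0.9048*log2(0.9048) = 0.323004 + 0.130589 = 0.4536. C = 1 - H(p) = 1 - 0.4536 = 0.5464

0.5464 bits


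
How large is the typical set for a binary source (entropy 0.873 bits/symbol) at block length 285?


log2|A_typical| = nH = 285 * 0.873 = 248.805, so |A_typical| ~ 2^248.805 = 7.903e+74

7.903e+74


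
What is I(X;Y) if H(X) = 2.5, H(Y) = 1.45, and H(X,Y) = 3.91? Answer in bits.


I(X;Y) = H(X) + H(Y) - H(X,Y) = 2.5 + 1.45 - 3.91 = 0.04

0.04 bits


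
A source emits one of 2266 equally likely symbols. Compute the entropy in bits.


H = log2(n) = log2(2266) = 11.1459

11.1459 bits


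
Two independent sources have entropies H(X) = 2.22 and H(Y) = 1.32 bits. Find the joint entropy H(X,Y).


For independent variables, H(X,Y) = H(X) + H(Y) = 2.22 + 1.32 = 3.54

3.54 bits


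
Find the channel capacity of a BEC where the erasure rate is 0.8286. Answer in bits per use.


C = 1 - epsilon = 1 - 0.8286 = 0.1714

0.1714 bits


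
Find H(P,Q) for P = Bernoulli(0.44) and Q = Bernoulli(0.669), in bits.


H(P,Q) = -p*log2(q) - (1-p)*log2(1-q). -0.44*log2(0.669) = 0.255166; -0.56*log2(0.331) = 0.893254. H(P,Q) = 0.255166 + 0.893254 = 1.1484

1.1484 bits


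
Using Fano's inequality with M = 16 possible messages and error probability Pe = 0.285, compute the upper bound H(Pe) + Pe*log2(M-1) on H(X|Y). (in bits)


H(Pe) = -Pe*log2(Pe) - (1-Pe)*log2(1-Pe) = -0.285*log2(0.285) - 0.715*log2(0.715) = 0.516125 + 0.346049 = 0.8622. Pe*log2(M-1) = 0.285*log2(15) = 1.113464. Bound = H(Pe) + Pe*log2(M-1) = 0.516125 + 0.346049 + 1.113464 = 1.9756

1.9756 bits


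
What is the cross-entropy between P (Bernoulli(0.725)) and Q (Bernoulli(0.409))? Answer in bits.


H(P,Q) = -p*log2(q) - (1-p)*log2(1-q). -0.725*log2(0.409) = 0.935125; -0.275*log2(0.591) = 0.208662. H(P,Q) = 0.935125 + 0.208662 = 1.1438

1.1438 bits


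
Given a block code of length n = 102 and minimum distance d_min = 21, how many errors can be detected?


Detection capability = d_min - 1 = 21 - 1 = 20

20 errors


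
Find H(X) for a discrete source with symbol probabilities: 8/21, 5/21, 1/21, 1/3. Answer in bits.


H = -sum(p_i * log2(p_i)). Terms: -(8/21)*log2(8/21) = 0.530407; -(5/21)*log2(5/21) = 0.492950; -(1/21)*log2(1/21) = 0.209158; -(1/3)*log2(1/3) = 0.528321. H = 0.530407 + 0.492950 + 0.209158 + 0.528321 = 1.7608

1.7608 bits


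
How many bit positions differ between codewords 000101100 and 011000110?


Count differing positions: . ^ ^ ^ . ^ . ^ . = 5 differences

5


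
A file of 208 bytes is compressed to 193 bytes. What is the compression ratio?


Ratio = original / compressed = 208 / 193 = 1.0777

1.0777


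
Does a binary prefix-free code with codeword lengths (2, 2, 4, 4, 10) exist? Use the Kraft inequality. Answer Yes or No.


Kraft sum = sum(2^(-l_i)) = 0.626, need <= 1. Result: satisfied (a binary prefix-free code with these lengths exists)

Yes


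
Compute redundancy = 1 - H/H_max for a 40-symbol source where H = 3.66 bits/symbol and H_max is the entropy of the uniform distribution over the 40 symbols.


H_max = log2(K) = log2(40) = 5.3219 bits/symbol. Redundancy = 1 - H/H_max = 1 - 3.66/5.3219 = 1 - 0.6877 = 0.3123

0.3123


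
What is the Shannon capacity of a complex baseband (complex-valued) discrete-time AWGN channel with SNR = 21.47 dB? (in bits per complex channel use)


SNR_linear = 10^(21.47/10) = 140.2814; C = log2(1 + SNR_linear) = log2(1 + 140.2814) = 7.1424

7.1424 bits/channel use


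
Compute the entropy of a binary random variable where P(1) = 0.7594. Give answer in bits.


H = -p*log2(p) - (1-p)*log2(1-p). -0.7594*log2(0.7594) = 0.301534; -0.2406*log2(0.2406) = 0.494503. H = 0.301534 + 0.494503 = 0.796

0.796 bits


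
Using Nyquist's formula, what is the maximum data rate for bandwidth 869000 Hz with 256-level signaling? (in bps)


Rate = 2 * B * log2(M) = 2 * 869000 * 8.0 = 13904000.0

13904000.0 bps


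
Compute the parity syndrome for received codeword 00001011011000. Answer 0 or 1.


Syndrome = XOR of all bits = 0 XOR 0 XOR 0 XOR 0 XOR 1 XOR 0 XOR 1 XOR 1 XOR 0 XOR 1 XOR 1 XOR 0 XOR 0 XOR 0 = 1

1


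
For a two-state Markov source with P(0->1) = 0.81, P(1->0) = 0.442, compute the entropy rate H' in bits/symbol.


Stationary distribution: pi_0 = p10/(p01+p10) = 0.353, pi_1 = 0.647. Entropy rate H' = pi_0*H(p01) + pi_1*H(p10) = 0.353*0.7015 + 0.647*0.9903 = 0.8883

0.8883 bits/symbol


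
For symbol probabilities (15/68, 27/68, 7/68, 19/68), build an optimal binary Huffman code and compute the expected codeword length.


Huffman construction (repeatedly merge the two least-probable nodes; each merge adds 1 bit to every symbol beneath it): 7/68 + 15/68 = 11/34; 19/68 + 11/34 = 41/68; 27/68 + 41/68 = 1. Resulting codeword lengths (in the order the probabilities were given): (3, 1, 3, 2). L_avg = sum(p_i * l_i) = 15/68*3 + 27/68*1 + 7/68*3 + 19/68*2 = 131/68 = 1.9265

1.9265 bits


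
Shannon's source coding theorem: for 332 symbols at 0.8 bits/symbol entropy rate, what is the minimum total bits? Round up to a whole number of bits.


Minimum bits >= n * H = 332 * 0.8 = 265.6, rounded up to a whole number of bits = 266

266 bits


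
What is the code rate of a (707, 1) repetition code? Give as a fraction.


Rate = k/n = 1/707

1/707


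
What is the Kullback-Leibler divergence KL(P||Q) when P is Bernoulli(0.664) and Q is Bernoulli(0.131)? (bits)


KL = p*log2(p/q) + (1-p)*log2((1-p)/(1-q)) = 0.664*log2(0.664/0.131) + 0.336*log2(0.336/0.869) = 1.0942

1.0942 bits


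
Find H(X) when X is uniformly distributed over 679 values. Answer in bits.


H = log2(n) = log2(679) = 9.4073

9.4073 bits


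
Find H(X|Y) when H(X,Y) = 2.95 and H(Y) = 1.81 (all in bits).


H(X|Y) = H(X,Y) - H(Y) = 2.95 - 1.81 = 1.14

1.14 bits


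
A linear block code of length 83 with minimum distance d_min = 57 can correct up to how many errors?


Correction capability = floor((d-1)/2) = floor((57-1)/2) = 28

28 errors


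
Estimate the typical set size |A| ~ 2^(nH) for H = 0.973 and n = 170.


log2|A_typical| = nH = 170 * 0.973 = 165.41, so |A_typical| ~ 2^165.41 = 6.214e+49

6.214e+49


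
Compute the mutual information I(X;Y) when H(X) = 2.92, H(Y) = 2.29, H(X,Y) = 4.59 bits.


I(X;Y) = H(X) + H(Y) - H(X,Y) = 2.92 + 2.29 - 4.59 = 0.62

0.62 bits


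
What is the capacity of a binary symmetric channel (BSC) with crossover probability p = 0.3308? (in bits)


H(p) = -p*log2(p) - (1-p)*log2(1-p) = -0.3308*log2(0.3308) - 0.6692*log2(0.6692) = 0.527946 + 0.387795 = 0.9157. C = 1 - H(p) = 1 - 0.9157 = 0.0843

0.0843 bits


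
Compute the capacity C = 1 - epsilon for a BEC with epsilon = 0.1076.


C = 1 - epsilon = 1 - 0.1076 = 0.8924

0.8924 bits


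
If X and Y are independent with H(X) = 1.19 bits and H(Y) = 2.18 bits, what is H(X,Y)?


For independent variables, H(X,Y) = H(X) + H(Y) = 1.19 + 2.18 = 3.37

3.37 bits


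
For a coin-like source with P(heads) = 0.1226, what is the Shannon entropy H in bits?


H = -p*log2(p) - (1-p)*log2(1-p). -0.1226*log2(0.1226) = 0.371229; -0.8774*log2(0.8774) = 0.165560. H = 0.371229 + 0.165560 = 0.5368

0.5368 bits


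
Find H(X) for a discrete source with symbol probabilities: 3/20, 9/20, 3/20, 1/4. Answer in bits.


H = -sum(p_i * log2(p_i)). Terms: -(3/20)*log2(3/20) = 0.410545; -(9/20)*log2(9/20) = 0.518401; -(3/20)*log2(3/20) = 0.410545; -(1/4)*log2(1/4) = 0.500000. H = 0.410545 + 0.518401 + 0.410545 + 0.500000 = 1.8395

1.8395 bits


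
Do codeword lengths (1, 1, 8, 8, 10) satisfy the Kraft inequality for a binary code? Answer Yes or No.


Kraft sum = sum(2^(-l_i)) = 1.0088, need <= 1. Result: violated (a binary prefix-free code with these lengths cannot exist)

No


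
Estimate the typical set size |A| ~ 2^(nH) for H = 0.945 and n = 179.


log2|A_typical| = nH = 179 * 0.945 = 169.155, so |A_typical| ~ 2^169.155 = 8.332e+50

8.332e+50


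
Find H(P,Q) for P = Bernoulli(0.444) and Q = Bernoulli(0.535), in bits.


H(P,Q) = -p*log2(q) - (1-p)*log2(1-q). -0.444*log2(0.535) = 0.400661; -0.556*log2(0.465) = 0.614212. H(P,Q) = 0.400661 + 0.614212 = 1.0149

1.0149 bits


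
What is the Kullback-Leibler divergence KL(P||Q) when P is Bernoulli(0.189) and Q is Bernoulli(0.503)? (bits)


KL = p*log2(p/q) + (1-p)*log2((1-p)/(1-q)) = 0.189*log2(0.189/0.503) + 0.811*log2(0.811/0.497) = 0.306

0.306 bits


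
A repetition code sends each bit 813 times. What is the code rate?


Rate = k/n = 1/813

1/813


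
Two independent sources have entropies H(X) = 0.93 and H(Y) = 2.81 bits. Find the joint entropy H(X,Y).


For independent variables, H(X,Y) = H(X) + H(Y) = 0.93 + 2.81 = 3.74

3.74 bits


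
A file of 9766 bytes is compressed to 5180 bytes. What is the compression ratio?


Ratio = original / compressed = 9766 / 5180 = 1.8853

1.8853


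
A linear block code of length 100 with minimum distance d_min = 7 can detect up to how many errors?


Detection capability = d_min - 1 = 7 - 1 = 6

6 errors


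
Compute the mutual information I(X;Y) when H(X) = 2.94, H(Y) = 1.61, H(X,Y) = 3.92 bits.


I(X;Y) = H(X) + H(Y) - H(X,Y) = 2.94 + 1.61 - 3.92 = 0.63

0.63 bits


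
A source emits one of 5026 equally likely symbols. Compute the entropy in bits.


H = log2(n) = log2(5026) = 12.2952

12.2952 bits


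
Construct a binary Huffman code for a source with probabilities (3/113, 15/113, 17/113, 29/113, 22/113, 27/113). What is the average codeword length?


Huffman construction (repeatedly merge the two least-probable nodes; each merge adds 1 bit to every symbol beneath it): 3/113 + 15/113 = 18/113; 17/113 + 18/113 = 35/113; 22/113 + 27/113 = 49/113; 29/113 + 35/113 = 64/113; 49/113 + 64/113 = 1. Resulting codeword lengths (in the order the probabilities were given): (4, 4, 3, 2, 2, 2). L_avg = sum(p_i * l_i) = 3/113*4 + 15/113*4 + 17/113*3 + 29/113*2 + 22/113*2 + 27/113*2 = 279/113 = 2.469

2.469 bits


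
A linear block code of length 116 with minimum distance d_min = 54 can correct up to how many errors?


Correction capability = floor((d-1)/2) = floor((54-1)/2) = 26

26 errors


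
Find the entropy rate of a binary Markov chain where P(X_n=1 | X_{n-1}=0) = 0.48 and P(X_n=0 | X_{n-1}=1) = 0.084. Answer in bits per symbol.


Stationary distribution: pi_0 = p10/(p01+p10) = 0.1489, pi_1 = 0.8511. Entropy rate H' = pi_0*H(p01) + pi_1*H(p10) = 0.1489*0.9988 + 0.8511*0.4161 = 0.5029

0.5029 bits/symbol


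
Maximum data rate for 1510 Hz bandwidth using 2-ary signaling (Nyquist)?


Rate = 2 * B * log2(M) = 2 * 1510 * 1.0 = 3020.0

3020.0 bps


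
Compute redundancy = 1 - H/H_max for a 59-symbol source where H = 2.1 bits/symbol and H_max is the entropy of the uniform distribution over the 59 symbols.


H_max = log2(K) = log2(59) = 5.8826 bits/symbol. Redundancy = 1 - H/H_max = 1 - 2.1/5.8826 = 1 - 0.357 = 0.643

0.643


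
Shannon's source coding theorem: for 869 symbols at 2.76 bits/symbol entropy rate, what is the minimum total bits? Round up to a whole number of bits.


Minimum bits >= n * H = 869 * 2.76 = 2398.44, rounded up to a whole number of bits = 2399

2399 bits


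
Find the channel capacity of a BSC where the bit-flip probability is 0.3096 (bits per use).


H(p) = -p*log2(p) - (1-p)*log2(1-p) = -0.3096*log2(0.3096) - 0.6904*log2(0.6904) = 0.523695 + 0.369016 = 0.8927. C = 1 - H(p) = 1 - 0.8927 = 0.1073

0.1073 bits


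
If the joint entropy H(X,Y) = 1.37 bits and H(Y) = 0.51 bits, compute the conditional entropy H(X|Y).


H(X|Y) = H(X,Y) - H(Y) = 1.37 - 0.51 = 0.86

0.86 bits


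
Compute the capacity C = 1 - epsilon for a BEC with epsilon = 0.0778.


C = 1 - epsilon = 1 - 0.0778 = 0.9222

0.9222 bits


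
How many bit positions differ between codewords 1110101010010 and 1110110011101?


Count differing positions: . . . . . ^ ^ . . ^ ^ ^ ^ = 6 differences

6


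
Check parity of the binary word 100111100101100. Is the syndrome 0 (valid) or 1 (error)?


Syndrome = XOR of all bits = 1 XOR 0 XOR 0 XOR 1 XOR 1 XOR 1 XOR 1 XOR 0 XOR 0 XOR 1 XOR 0 XOR 1 XOR 1 XOR 0 XOR 0 = 0

0


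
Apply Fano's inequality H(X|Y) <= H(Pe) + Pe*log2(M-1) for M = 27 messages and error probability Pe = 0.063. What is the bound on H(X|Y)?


H(Pe) = -Pe*log2(Pe) - (1-Pe)*log2(1-Pe) = -0.063*log2(0.063) - 0.937*log2(0.937) = 0.251276 + 0.087965 = 0.3392. Pe*log2(M-1) = 0.063*log2(26) = 0.296128. Bound = H(Pe) + Pe*log2(M-1) = 0.251276 + 0.087965 + 0.296128 = 0.6354

0.6354 bits


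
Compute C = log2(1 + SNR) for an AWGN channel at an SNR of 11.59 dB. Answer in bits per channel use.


SNR_linear = 10^(11.59/10) = 14.4212; C = log2(1 + SNR_linear) = log2(1 + 14.4212) = 3.9468

3.9468 bits/channel use


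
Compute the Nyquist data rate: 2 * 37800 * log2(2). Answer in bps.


Rate = 2 * B * log2(M) = 2 * 37800 * 1.0 = 75600.0

75600.0 bps


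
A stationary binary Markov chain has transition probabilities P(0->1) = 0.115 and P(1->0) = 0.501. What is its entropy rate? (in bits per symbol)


Stationary distribution: pi_0 = p10/(p01+p10) = 0.8133, pi_1 = 0.1867. Entropy rate H' = pi_0*H(p01) + pi_1*H(p10) = 0.8133*0.5148 + 0.1867*1.0 = 0.6054

0.6054 bits/symbol


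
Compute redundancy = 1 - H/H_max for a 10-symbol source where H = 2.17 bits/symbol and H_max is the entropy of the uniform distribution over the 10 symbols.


H_max = log2(K) = log2(10) = 3.3219 bits/symbol. Redundancy = 1 - H/H_max = 1 - 2.17/3.3219 = 1 - 0.6532 = 0.3468

0.3468


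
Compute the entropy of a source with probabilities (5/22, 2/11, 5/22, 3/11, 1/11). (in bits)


H = -sum(p_i * log2(p_i)). Terms: -(5/22)*log2(5/22) = 0.485796; -(2/11)*log2(2/11) = 0.447169; -(5/22)*log2(5/22) = 0.485796; -(3/11)*log2(3/11) = 0.511219; -(1/11)*log2(1/11) = 0.314494. H = 0.485796 + 0.447169 + 0.485796 + 0.511219 + 0.314494 = 2.2445

2.2445 bits


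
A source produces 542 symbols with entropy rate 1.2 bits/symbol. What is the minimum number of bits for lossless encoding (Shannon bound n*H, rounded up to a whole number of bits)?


Minimum bits >= n * H = 542 * 1.2 = 650.4, rounded up to a whole number of bits = 651

651 bits


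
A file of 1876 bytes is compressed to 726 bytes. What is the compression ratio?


Ratio = original / compressed = 1876 / 726 = 2.584

2.584


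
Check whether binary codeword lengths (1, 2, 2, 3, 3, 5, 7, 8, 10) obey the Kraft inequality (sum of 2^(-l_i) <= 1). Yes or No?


Kraft sum = sum(2^(-l_i)) = 1.2939, need <= 1. Result: violated (a binary prefix-free code with these lengths cannot exist)

No


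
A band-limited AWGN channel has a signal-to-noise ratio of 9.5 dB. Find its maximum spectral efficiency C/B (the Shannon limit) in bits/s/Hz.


SNR_linear = 10^(9.5/10) = 8.9125; C/B = log2(1 + SNR_linear) = log2(1 + 8.9125) = 3.3093

3.3093 bits/s/Hz


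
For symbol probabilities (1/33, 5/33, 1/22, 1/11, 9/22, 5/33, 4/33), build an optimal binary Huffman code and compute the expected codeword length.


Huffman construction (repeatedly merge the two least-probable nodes; each merge adds 1 bit to every symbol beneath it): 1/33 + 1/22 = 5/66; 5/66 + 1/11 = 1/6; 4/33 + 5/33 = 3/11; 5/33 + 1/6 = 7/22; 3/11 + 7/22 = 13/22; 9/22 + 13/22 = 1. Resulting codeword lengths (in the order the probabilities were given): (5, 3, 5, 4, 1, 3, 3). L_avg = sum(p_i * l_i) = 1/33*5 + 5/33*3 + 1/22*5 + 1/11*4 + 9/22*1 + 5/33*3 + 4/33*3 = 80/33 = 2.4242

2.4242 bits


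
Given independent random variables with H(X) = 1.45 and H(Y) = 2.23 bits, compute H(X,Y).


For independent variables, H(X,Y) = H(X) + H(Y) = 1.45 + 2.23 = 3.68

3.68 bits


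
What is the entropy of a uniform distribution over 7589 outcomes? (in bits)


H = log2(n) = log2(7589) = 12.8897

12.8897 bits


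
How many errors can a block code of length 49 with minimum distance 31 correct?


Correction capability = floor((d-1)/2) = floor((31-1)/2) = 15

15 errors


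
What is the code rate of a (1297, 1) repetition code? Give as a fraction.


Rate = k/n = 1/1297

1/1297


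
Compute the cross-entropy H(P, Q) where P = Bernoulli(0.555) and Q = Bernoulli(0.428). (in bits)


H(P,Q) = -p*log2(q) - (1-p)*log2(1-q). -0.555*log2(0.428) = 0.679496; -0.445*log2(0.572) = 0.358631. H(P,Q) = 0.679496 + 0.358631 = 1.0381

1.0381 bits


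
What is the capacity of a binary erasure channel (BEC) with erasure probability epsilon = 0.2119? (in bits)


C = 1 - epsilon = 1 - 0.2119 = 0.7881

0.7881 bits


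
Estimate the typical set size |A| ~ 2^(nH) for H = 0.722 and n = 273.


log2|A_typical| = nH = 273 * 0.722 = 197.106, so |A_typical| ~ 2^197.106 = 2.162e+59

2.162e+59


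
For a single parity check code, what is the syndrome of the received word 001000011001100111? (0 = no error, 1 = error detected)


Syndrome = XOR of all bits = 0 XOR 0 XOR 1 XOR 0 XOR 0 XOR 0 XOR 0 XOR 1 XOR 1 XOR 0 XOR 0 XOR 1 XOR 1 XOR 0 XOR 0 XOR 1 XOR 1 XOR 1 = 0

0


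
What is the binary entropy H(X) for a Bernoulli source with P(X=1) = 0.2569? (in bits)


H = -p*log2(p) - (1-p)*log2(1-p). -0.2569*log2(0.2569) = 0.503709; -0.7431*log2(0.7431) = 0.318323. H = 0.503709 + 0.318323 = 0.822

0.822 bits


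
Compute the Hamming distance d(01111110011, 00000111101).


Count differing positions: . ^ ^ ^ ^ . . ^ ^ ^ . = 7 differences

7


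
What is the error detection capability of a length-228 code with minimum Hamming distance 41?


Detection capability = d_min - 1 = 41 - 1 = 40

40 errors


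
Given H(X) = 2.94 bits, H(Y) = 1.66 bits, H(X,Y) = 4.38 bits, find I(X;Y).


I(X;Y) = H(X) + H(Y) - H(X,Y) = 2.94 + 1.66 - 4.38 = 0.22

0.22 bits


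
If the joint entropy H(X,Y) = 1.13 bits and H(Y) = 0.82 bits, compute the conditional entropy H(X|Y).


H(X|Y) = H(X,Y) - H(Y) = 1.13 - 0.82 = 0.31

0.31 bits


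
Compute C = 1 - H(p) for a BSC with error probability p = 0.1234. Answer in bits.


H(p) = -p*log2(p) - (1-p)*log2(1-p) = -0.1234*log2(0.1234) - 0.8766*log2(0.8766) = 0.372493 + 0.166562 = 0.5391. C = 1 - H(p) = 1 - 0.5391 = 0.4609

0.4609 bits


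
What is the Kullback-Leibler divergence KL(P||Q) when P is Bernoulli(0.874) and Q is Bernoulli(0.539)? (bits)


KL = p*log2(p/q) + (1-p)*log2((1-p)/(1-q)) = 0.874*log2(0.874/0.539) + 0.126*log2(0.126/0.461) = 0.3737

0.3737 bits


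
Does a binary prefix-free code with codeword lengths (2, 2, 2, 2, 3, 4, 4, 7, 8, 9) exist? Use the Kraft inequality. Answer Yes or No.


Kraft sum = sum(2^(-l_i)) = 1.2637, need <= 1. Result: violated (a binary prefix-free code with these lengths cannot exist)

No


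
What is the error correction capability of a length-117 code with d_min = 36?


Correction capability = floor((d-1)/2) = floor((36-1)/2) = 17

17 errors


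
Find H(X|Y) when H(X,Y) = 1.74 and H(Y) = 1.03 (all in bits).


H(X|Y) = H(X,Y) - H(Y) = 1.74 - 1.03 = 0.71

0.71 bits


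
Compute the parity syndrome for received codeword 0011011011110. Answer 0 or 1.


Syndrome = XOR of all bits = 0 XOR 0 XOR 1 XOR 1 XOR 0 XOR 1 XOR 1 XOR 0 XOR 1 XOR 1 XOR 1 XOR 1 XOR 0 = 0

0


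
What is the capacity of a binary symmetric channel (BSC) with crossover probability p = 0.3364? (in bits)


H(p) = -p*log2(p) - (1-p)*log2(1-p) = -0.3364*log2(0.3364) - 0.6636*log2(0.6636) = 0.528737 + 0.392595 = 0.9213. C = 1 - H(p) = 1 - 0.9213 = 0.0787

0.0787 bits


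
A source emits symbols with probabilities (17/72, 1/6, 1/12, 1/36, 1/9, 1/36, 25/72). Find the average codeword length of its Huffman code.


Huffman construction (repeatedly merge the two least-probable nodes; each merge adds 1 bit to every symbol beneath it): 1/36 + 1/36 = 1/18; 1/18 + 1/12 = 5/36; 1/9 + 5/36 = 1/4; 1/6 + 17/72 = 29/72; 1/4 + 25/72 = 43/72; 29/72 + 43/72 = 1. Resulting codeword lengths (in the order the probabilities were given): (2, 2, 4, 5, 3, 5, 2). L_avg = sum(p_i * l_i) = 17/72*2 + 1/6*2 + 1/12*4 + 1/36*5 + 1/9*3 + 1/36*5 + 25/72*2 = 22/9 = 2.4444

2.4444 bits


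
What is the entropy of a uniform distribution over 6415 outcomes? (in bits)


H = log2(n) = log2(6415) = 12.6472

12.6472 bits


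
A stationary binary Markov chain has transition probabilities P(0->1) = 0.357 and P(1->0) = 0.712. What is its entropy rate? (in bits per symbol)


Stationary distribution: pi_0 = p10/(p01+p10) = 0.666, pi_1 = 0.334. Entropy rate H' = pi_0*H(p01) + pi_1*H(p10) = 0.666*0.9402 + 0.334*0.8661 = 0.9154

0.9154 bits/symbol


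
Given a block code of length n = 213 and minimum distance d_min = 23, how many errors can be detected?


Detection capability = d_min - 1 = 23 - 1 = 22

22 errors


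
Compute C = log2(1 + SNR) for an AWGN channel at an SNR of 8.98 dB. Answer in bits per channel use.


SNR_linear = 10^(8.98/10) = 7.9068; C = log2(1 + SNR_linear) = log2(1 + 7.9068) = 3.1549

3.1549 bits/channel use


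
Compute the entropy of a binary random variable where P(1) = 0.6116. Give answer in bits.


H = -p*log2(p) - (1-p)*log2(1-p). -0.6116*log2(0.6116) = 0.433832; -0.3884*log2(0.3884) = 0.529927. H = 0.433832 + 0.529927 = 0.9638

0.9638 bits


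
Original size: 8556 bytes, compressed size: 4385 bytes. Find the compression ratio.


Ratio = original / compressed = 8556 / 4385 = 1.9512

1.9512


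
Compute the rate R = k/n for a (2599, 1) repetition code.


Rate = k/n = 1/2599

1/2599


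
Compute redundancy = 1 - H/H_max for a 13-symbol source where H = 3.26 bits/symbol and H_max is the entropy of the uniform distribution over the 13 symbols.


H_max = log2(K) = log2(13) = 3.7004 bits/symbol. Redundancy = 1 - H/H_max = 1 - 3.26/3.7004 = 1 - 0.881 = 0.119

0.119


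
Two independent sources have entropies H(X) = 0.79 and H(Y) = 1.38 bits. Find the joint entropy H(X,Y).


For independent variables, H(X,Y) = H(X) + H(Y) = 0.79 + 1.38 = 2.17

2.17 bits


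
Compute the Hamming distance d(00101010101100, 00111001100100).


Count differing positions: . . . ^ . . ^ ^ . . ^ . . . = 4 differences

4


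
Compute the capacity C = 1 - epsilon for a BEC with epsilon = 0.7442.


C = 1 - epsilon = 1 - 0.7442 = 0.2558

0.2558 bits


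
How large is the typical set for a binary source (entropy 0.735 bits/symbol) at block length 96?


log2|A_typical| = nH = 96 * 0.735 = 70.56, so |A_typical| ~ 2^70.56 = 1.741e+21

1.741e+21


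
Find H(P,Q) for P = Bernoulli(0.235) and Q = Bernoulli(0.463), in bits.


H(P,Q) = -p*log2(q) - (1-p)*log2(1-q). -0.235*log2(0.463) = 0.261065; -0.765*log2(0.537) = 0.686210. H(P,Q) = 0.261065 + 0.686210 = 0.9473

0.9473 bits


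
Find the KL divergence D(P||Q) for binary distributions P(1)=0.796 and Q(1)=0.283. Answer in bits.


KL = p*log2(p/q) + (1-p)*log2((1-p)/(1-q)) = 0.796*log2(0.796/0.283) + 0.204*log2(0.204/0.717) = 0.8177

0.8177 bits


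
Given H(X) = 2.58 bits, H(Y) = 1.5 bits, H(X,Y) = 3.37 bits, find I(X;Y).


I(X;Y) = H(X) + H(Y) - H(X,Y) = 2.58 + 1.5 - 3.37 = 0.71

0.71 bits


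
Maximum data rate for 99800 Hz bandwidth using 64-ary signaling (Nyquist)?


Rate = 2 * B * log2(M) = 2 * 99800 * 6.0 = 1197600.0

1197600.0 bps


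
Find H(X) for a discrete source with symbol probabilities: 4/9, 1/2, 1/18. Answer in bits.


H = -sum(p_i * log2(p_i)). Terms: -(4/9)*log2(4/9) = 0.519967; -(1/2)*log2(1/2) = 0.500000; -(1/18)*log2(1/18) = 0.231663. H = 0.519967 + 0.500000 + 0.231663 = 1.2516

1.2516 bits


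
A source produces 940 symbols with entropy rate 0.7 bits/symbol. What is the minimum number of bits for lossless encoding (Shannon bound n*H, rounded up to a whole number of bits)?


Minimum bits >= n * H = 940 * 0.7 = 658.0, rounded up to a whole number of bits = 658

658 bits


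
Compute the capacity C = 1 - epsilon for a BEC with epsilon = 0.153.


C = 1 - epsilon = 1 - 0.153 = 0.847

0.847 bits


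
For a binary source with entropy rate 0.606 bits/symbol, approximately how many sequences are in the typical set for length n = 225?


log2|A_typical| = nH = 225 * 0.606 = 136.35, so |A_typical| ~ 2^136.35 = 1.110e+41

1.110e+41


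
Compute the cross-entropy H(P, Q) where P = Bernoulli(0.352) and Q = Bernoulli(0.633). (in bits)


H(P,Q) = -p*log2(q) - (1-p)*log2(1-q). -0.352*log2(0.633) = 0.232222; -0.648*log2(0.367) = 0.937104. H(P,Q) = 0.232222 + 0.937104 = 1.1693

1.1693 bits


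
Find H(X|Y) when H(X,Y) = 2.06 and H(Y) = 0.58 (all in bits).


H(X|Y) = H(X,Y) - H(Y) = 2.06 - 0.58 = 1.48

1.48 bits


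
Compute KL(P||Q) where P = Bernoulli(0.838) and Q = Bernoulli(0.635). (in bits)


KL = p*log2(p/q) + (1-p)*log2((1-p)/(1-q)) = 0.838*log2(0.838/0.635) + 0.162*log2(0.162/0.365) = 0.1455

0.1455 bits


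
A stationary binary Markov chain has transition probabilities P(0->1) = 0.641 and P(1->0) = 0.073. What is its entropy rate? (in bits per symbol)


Stationary distribution: pi_0 = p10/(p01+p10) = 0.1022, pi_1 = 0.8978. Entropy rate H' = pi_0*H(p01) + pi_1*H(p10) = 0.1022*0.9418 + 0.8978*0.377 = 0.4348

0.4348 bits/symbol


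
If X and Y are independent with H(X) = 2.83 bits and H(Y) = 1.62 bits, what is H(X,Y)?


For independent variables, H(X,Y) = H(X) + H(Y) = 2.83 + 1.62 = 4.45

4.45 bits


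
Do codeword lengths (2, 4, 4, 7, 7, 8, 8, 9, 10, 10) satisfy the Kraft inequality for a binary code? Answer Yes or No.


Kraft sum = sum(2^(-l_i)) = 0.4023, need <= 1. Result: satisfied (a binary prefix-free code with these lengths exists)

Yes


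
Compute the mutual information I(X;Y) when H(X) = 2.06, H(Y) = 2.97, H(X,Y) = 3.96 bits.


I(X;Y) = H(X) + H(Y) - H(X,Y) = 2.06 + 2.97 - 3.96 = 1.07

1.07 bits


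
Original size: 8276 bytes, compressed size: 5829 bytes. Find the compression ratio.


Ratio = original / compressed = 8276 / 5829 = 1.4198

1.4198


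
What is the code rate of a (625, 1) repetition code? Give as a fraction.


Rate = k/n = 1/625

1/625


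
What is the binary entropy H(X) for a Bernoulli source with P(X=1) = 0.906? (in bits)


H = -p*log2(p) - (1-p)*log2(1-p). -0.906*log2(0.906) = 0.129030; -0.094*log2(0.094) = 0.320652. H = 0.129030 + 0.320652 = 0.4497

0.4497 bits


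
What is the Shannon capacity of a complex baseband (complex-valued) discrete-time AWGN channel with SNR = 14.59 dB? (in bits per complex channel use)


SNR_linear = 10^(14.59/10) = 28.774; C = log2(1 + SNR_linear) = log2(1 + 28.774) = 4.896

4.896 bits/channel use


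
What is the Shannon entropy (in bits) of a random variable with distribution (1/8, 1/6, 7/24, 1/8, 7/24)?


H = -sum(p_i * log2(p_i)). Terms: -(1/8)*log2(1/8) = 0.375000; -(1/6)*log2(1/6) = 0.430827; -(7/24)*log2(7/24) = 0.518469; -(1/8)*log2(1/8) = 0.375000; -(7/24)*log2(7/24) = 0.518469. H = 0.375000 + 0.430827 + 0.518469 + 0.375000 + 0.518469 = 2.2178

2.2178 bits


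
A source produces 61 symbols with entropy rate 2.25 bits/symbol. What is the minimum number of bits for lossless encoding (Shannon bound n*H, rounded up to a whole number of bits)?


Minimum bits >= n * H = 61 * 2.25 = 137.25, rounded up to a whole number of bits = 138

138 bits


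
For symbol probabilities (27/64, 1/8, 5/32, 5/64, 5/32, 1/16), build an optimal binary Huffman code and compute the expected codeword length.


Huffman construction (repeatedly merge the two least-probable nodes; each merge adds 1 bit to every symbol beneath it): 1/16 + 5/64 = 9/64; 1/8 + 9/64 = 17/64; 5/32 + 5/32 = 5/16; 17/64 + 5/16 = 37/64; 27/64 + 37/64 = 1. Resulting codeword lengths (in the order the probabilities were given): (1, 3, 3, 4, 3, 4). L_avg = sum(p_i * l_i) = 27/64*1 + 1/8*3 + 5/32*3 + 5/64*4 + 5/32*3 + 1/16*4 = 147/64 = 2.2969

2.2969 bits


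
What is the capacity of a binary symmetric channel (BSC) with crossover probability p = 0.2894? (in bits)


H(p) = -p*log2(p) - (1-p)*log2(1-p) = -0.2894*log2(0.2894) - 0.7106*log2(0.7106) = 0.517697 + 0.350248 = 0.8679. C = 1 - H(p) = 1 - 0.8679 = 0.1321

0.1321 bits


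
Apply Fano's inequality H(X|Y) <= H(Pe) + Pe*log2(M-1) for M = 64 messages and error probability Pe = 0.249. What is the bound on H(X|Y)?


H(Pe) = -Pe*log2(Pe) - (1-Pe)*log2(1-Pe) = -0.249*log2(0.249) - 0.751*log2(0.751) = 0.499440 + 0.310250 = 0.8097. Pe*log2(M-1) = 0.249*log2(63) = 1.488343. Bound = H(Pe) + Pe*log2(M-1) = 0.499440 + 0.310250 + 1.488343 = 2.298

2.298 bits


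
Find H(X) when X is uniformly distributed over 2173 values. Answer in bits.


H = log2(n) = log2(2173) = 11.0855

11.0855 bits


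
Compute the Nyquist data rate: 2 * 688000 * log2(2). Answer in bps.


Rate = 2 * B * log2(M) = 2 * 688000 * 1.0 = 1376000.0

1376000.0 bps


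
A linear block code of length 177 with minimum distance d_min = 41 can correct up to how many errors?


Correction capability = floor((d-1)/2) = floor((41-1)/2) = 20

20 errors


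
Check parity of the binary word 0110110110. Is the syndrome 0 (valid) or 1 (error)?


Syndrome = XOR of all bits = 0 XOR 1 XOR 1 XOR 0 XOR 1 XOR 1 XOR 0 XOR 1 XOR 1 XOR 0 = 0

0


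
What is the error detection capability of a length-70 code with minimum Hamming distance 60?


Detection capability = d_min - 1 = 60 - 1 = 59

59 errors


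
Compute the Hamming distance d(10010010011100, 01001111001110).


Count differing positions: ^ ^ . ^ ^ ^ . ^ . ^ . . ^ . = 8 differences

8


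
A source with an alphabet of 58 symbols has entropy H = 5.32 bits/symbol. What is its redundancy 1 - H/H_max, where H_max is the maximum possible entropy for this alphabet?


H_max = log2(K) = log2(58) = 5.858 bits/symbol. Redundancy = 1 - H/H_max = 1 - 5.32/5.858 = 1 - 0.9082 = 0.0918

0.0918


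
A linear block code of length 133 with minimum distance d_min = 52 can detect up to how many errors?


Detection capability = d_min - 1 = 52 - 1 = 51

51 errors


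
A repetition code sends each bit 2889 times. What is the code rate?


Rate = k/n = 1/2889

1/2889


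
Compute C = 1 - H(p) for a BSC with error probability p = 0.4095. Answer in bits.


H(p) = -p*log2(p) - (1-p)*log2(1-p) = -0.4095*log2(0.4095) - 0.5905*log2(0.5905) = 0.527462 + 0.448775 = 0.9762. C = 1 - H(p) = 1 - 0.9762 = 0.0238

0.0238 bits


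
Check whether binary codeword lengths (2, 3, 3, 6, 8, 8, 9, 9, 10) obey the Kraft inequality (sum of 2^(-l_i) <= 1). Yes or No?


Kraft sum = sum(2^(-l_i)) = 0.5283, need <= 1. Result: satisfied (a binary prefix-free code with these lengths exists)

Yes


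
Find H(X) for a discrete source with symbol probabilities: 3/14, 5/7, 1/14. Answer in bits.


H = -sum(p_i * log2(p_i)). Terms: -(3/14)*log2(3/14) = 0.476227; -(5/7)*log2(5/7) = 0.346733; -(1/14)*log2(1/14) = 0.271954. H = 0.476227 + 0.346733 + 0.271954 = 1.0949

1.0949 bits


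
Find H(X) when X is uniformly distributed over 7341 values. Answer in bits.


H = log2(n) = log2(7341) = 12.8418

12.8418 bits


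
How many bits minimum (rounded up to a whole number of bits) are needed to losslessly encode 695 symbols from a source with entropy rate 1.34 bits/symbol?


Minimum bits >= n * H = 695 * 1.34 = 931.3, rounded up to a whole number of bits = 932

932 bits


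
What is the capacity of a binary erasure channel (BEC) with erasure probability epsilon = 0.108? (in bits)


C = 1 - epsilon = 1 - 0.108 = 0.892

0.892 bits


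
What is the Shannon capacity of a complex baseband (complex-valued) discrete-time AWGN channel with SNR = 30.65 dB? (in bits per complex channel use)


SNR_linear = 10^(30.65/10) = 1161.4486; C = log2(1 + SNR_linear) = log2(1 + 1161.4486) = 10.183

10.183 bits/channel use


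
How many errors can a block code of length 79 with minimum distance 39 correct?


Correction capability = floor((d-1)/2) = floor((39-1)/2) = 19

19 errors


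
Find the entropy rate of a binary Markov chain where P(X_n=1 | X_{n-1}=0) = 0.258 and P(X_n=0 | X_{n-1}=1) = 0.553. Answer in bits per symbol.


Stationary distribution: pi_0 = p10/(p01+p10) = 0.6819, pi_1 = 0.3181. Entropy rate H' = pi_0*H(p01) + pi_1*H(p10) = 0.6819*0.8237 + 0.3181*0.9919 = 0.8772

0.8772 bits/symbol


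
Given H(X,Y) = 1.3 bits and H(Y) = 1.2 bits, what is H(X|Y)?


H(X|Y) = H(X,Y) - H(Y) = 1.3 - 1.2 = 0.1

0.1 bits
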